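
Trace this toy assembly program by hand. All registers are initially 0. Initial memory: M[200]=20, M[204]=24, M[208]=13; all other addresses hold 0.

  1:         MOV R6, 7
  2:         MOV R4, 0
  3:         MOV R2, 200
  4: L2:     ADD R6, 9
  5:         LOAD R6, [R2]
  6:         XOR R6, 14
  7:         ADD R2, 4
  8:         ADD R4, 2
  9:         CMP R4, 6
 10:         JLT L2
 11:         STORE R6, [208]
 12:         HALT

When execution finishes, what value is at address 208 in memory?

MOV R6, 7 → R6=7
MOV R4, 0 → R4=0
MOV R2, 200 → R2=200
ADD R6, 9 → R6=7+9=16
LOAD R6, [R2] → R6=M[200]=20
XOR R6, 14 → R6=20^14=26
ADD R2, 4 → R2=200+4=204
ADD R4, 2 → R4=0+2=2
CMP R4, 6  (cmp 2,6)
JLT L2: taken
ADD R6, 9 → R6=26+9=35
LOAD R6, [R2] → R6=M[204]=24
XOR R6, 14 → R6=24^14=22
ADD R2, 4 → R2=204+4=208
ADD R4, 2 → R4=2+2=4
CMP R4, 6  (cmp 4,6)
JLT L2: taken
ADD R6, 9 → R6=22+9=31
LOAD R6, [R2] → R6=M[208]=13
XOR R6, 14 → R6=13^14=3
ADD R2, 4 → R2=208+4=212
ADD R4, 2 → R4=4+2=6
CMP R4, 6  (cmp 6,6)
JLT L2: not taken
STORE R6, [208] → M[208]=3
halt.

3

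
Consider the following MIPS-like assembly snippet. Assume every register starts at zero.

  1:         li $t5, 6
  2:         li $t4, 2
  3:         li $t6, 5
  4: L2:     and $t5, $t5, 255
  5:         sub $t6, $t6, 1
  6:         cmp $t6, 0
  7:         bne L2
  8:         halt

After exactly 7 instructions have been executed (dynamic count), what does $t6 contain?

4

after li $t5, 6: $t5=6
after li $t4, 2: $t4=2
after li $t6, 5: $t6=5
after and $t5, $t5, 255: $t5=6&255=6
after sub $t6, $t6, 1: $t6=5-1=4
cmp $t6, 0  (cmp 4,0)
bne L2: taken
After step 7: $t6 = 4.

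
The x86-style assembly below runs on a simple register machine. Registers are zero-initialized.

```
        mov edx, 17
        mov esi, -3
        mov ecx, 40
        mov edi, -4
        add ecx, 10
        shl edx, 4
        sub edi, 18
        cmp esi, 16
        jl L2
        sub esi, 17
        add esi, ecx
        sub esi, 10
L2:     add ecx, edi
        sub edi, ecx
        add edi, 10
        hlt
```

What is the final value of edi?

edx=17
esi=-3
ecx=40
edi=-4
ecx=40+10=50
edx=17<<4=272
edi=(-4)-18=-22
cmp esi, 16  (cmp -3,16)
jl L2: taken
ecx=50+(-22)=28
edi=(-22)-28=-50
edi=(-50)+10=-40
halt.

-40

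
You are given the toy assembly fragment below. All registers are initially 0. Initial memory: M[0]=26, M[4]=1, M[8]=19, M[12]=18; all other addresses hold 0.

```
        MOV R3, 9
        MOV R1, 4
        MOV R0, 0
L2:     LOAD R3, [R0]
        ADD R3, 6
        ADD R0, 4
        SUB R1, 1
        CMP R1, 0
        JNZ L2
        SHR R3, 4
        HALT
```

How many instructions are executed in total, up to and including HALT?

MOV R3, 9 → R3=9
MOV R1, 4 → R1=4
MOV R0, 0 → R0=0
LOAD R3, [R0] → R3=M[0]=26
ADD R3, 6 → R3=26+6=32
ADD R0, 4 → R0=0+4=4
SUB R1, 1 → R1=4-1=3
CMP R1, 0  (cmp 3,0)
JNZ L2: taken
LOAD R3, [R0] → R3=M[4]=1
ADD R3, 6 → R3=1+6=7
ADD R0, 4 → R0=4+4=8
SUB R1, 1 → R1=3-1=2
CMP R1, 0  (cmp 2,0)
JNZ L2: taken
LOAD R3, [R0] → R3=M[8]=19
ADD R3, 6 → R3=19+6=25
ADD R0, 4 → R0=8+4=12
SUB R1, 1 → R1=2-1=1
CMP R1, 0  (cmp 1,0)
JNZ L2: taken
LOAD R3, [R0] → R3=M[12]=18
ADD R3, 6 → R3=18+6=24
ADD R0, 4 → R0=12+4=16
SUB R1, 1 → R1=1-1=0
CMP R1, 0  (cmp 0,0)
JNZ L2: not taken
SHR R3, 4 → R3=24>>4=1
halt.
Total executed instructions: 29.

29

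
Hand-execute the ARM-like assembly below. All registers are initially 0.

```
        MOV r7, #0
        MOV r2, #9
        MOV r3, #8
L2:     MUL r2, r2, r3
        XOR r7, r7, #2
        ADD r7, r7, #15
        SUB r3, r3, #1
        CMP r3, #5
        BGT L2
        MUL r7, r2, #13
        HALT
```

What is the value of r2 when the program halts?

after MOV r7, #0: r7=0
after MOV r2, #9: r2=9
after MOV r3, #8: r3=8
after MUL r2, r2, r3: r2=9*8=72
after XOR r7, r7, #2: r7=0^2=2
after ADD r7, r7, #15: r7=2+15=17
after SUB r3, r3, #1: r3=8-1=7
CMP r3, #5  (cmp 7,5)
BGT L2: taken
after MUL r2, r2, r3: r2=72*7=504
after XOR r7, r7, #2: r7=17^2=19
after ADD r7, r7, #15: r7=19+15=34
after SUB r3, r3, #1: r3=7-1=6
CMP r3, #5  (cmp 6,5)
BGT L2: taken
after MUL r2, r2, r3: r2=504*6=3024
after XOR r7, r7, #2: r7=34^2=32
after ADD r7, r7, #15: r7=32+15=47
after SUB r3, r3, #1: r3=6-1=5
CMP r3, #5  (cmp 5,5)
BGT L2: not taken
after MUL r7, r2, #13: r7=3024*13=39312
halt.

3024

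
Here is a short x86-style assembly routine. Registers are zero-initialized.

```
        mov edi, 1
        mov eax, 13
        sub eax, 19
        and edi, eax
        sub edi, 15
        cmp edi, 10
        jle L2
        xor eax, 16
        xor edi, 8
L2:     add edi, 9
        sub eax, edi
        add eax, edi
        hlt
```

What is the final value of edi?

mov edi, 1 → edi=1
mov eax, 13 → eax=13
sub eax, 19 → eax=13-19=-6
and edi, eax → edi=1&(-6)=0
sub edi, 15 → edi=0-15=-15
cmp edi, 10  (cmp -15,10)
jle L2: taken
add edi, 9 → edi=(-15)+9=-6
sub eax, edi → eax=(-6)-(-6)=0
add eax, edi → eax=0+(-6)=-6
halt.

-6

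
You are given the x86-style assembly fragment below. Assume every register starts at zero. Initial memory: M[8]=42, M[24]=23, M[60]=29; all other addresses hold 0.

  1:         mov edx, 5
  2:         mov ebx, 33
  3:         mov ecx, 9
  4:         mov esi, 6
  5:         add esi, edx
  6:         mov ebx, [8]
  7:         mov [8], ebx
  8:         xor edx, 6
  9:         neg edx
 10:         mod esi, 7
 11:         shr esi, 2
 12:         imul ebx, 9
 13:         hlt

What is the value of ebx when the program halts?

after mov edx, 5: edx=5
after mov ebx, 33: ebx=33
after mov ecx, 9: ecx=9
after mov esi, 6: esi=6
after add esi, edx: esi=6+5=11
after mov ebx, [8]: ebx=M[8]=42
mov [8], ebx → M[8]=42
after xor edx, 6: edx=5^6=3
after neg edx: edx=-(3)=-3
after mod esi, 7: esi=11%7=4
after shr esi, 2: esi=4>>2=1
after imul ebx, 9: ebx=42*9=378
halt.

378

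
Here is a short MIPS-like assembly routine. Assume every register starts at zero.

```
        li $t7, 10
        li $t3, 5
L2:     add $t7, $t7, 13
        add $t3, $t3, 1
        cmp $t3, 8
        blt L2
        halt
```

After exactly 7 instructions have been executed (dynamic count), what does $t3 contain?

6

$t7=10
$t3=5
$t7=10+13=23
$t3=5+1=6
cmp $t3, 8  (cmp 6,8)
blt L2: taken
$t7=23+13=36
After step 7: $t3 = 6.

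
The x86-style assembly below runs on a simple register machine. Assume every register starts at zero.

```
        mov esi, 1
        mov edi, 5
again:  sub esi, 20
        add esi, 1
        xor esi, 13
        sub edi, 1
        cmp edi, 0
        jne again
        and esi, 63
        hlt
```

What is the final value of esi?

mov esi, 1 → esi=1
mov edi, 5 → edi=5
sub esi, 20 → esi=1-20=-19
add esi, 1 → esi=(-19)+1=-18
xor esi, 13 → esi=(-18)^13=-29
sub edi, 1 → edi=5-1=4
cmp edi, 0  (cmp 4,0)
jne again: taken
sub esi, 20 → esi=(-29)-20=-49
add esi, 1 → esi=(-49)+1=-48
xor esi, 13 → esi=(-48)^13=-35
sub edi, 1 → edi=4-1=3
cmp edi, 0  (cmp 3,0)
jne again: taken
sub esi, 20 → esi=(-35)-20=-55
add esi, 1 → esi=(-55)+1=-54
xor esi, 13 → esi=(-54)^13=-57
sub edi, 1 → edi=3-1=2
cmp edi, 0  (cmp 2,0)
jne again: taken
sub esi, 20 → esi=(-57)-20=-77
add esi, 1 → esi=(-77)+1=-76
xor esi, 13 → esi=(-76)^13=-71
sub edi, 1 → edi=2-1=1
cmp edi, 0  (cmp 1,0)
jne again: taken
sub esi, 20 → esi=(-71)-20=-91
add esi, 1 → esi=(-91)+1=-90
xor esi, 13 → esi=(-90)^13=-85
sub edi, 1 → edi=1-1=0
cmp edi, 0  (cmp 0,0)
jne again: not taken
and esi, 63 → esi=(-85)&63=43
halt.

43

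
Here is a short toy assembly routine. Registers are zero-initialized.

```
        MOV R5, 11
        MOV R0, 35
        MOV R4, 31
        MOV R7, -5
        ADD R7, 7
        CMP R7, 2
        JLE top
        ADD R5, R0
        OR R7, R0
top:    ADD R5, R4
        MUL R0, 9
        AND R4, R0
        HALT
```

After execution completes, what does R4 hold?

27

MOV R5, 11 → R5=11
MOV R0, 35 → R0=35
MOV R4, 31 → R4=31
MOV R7, -5 → R7=-5
ADD R7, 7 → R7=(-5)+7=2
CMP R7, 2  (cmp 2,2)
JLE top: taken
ADD R5, R4 → R5=11+31=42
MUL R0, 9 → R0=35*9=315
AND R4, R0 → R4=31&315=27
halt.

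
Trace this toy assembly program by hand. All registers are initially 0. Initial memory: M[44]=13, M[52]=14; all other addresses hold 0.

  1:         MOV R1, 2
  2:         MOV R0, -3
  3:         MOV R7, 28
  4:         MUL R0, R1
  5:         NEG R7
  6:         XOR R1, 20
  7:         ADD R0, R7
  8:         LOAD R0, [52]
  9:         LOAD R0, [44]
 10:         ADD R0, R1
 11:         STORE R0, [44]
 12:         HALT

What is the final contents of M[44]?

after MOV R1, 2: R1=2
after MOV R0, -3: R0=-3
after MOV R7, 28: R7=28
after MUL R0, R1: R0=(-3)*2=-6
after NEG R7: R7=-(28)=-28
after XOR R1, 20: R1=2^20=22
after ADD R0, R7: R0=(-6)+(-28)=-34
after LOAD R0, [52]: R0=M[52]=14
after LOAD R0, [44]: R0=M[44]=13
after ADD R0, R1: R0=13+22=35
STORE R0, [44] → M[44]=35
halt.

35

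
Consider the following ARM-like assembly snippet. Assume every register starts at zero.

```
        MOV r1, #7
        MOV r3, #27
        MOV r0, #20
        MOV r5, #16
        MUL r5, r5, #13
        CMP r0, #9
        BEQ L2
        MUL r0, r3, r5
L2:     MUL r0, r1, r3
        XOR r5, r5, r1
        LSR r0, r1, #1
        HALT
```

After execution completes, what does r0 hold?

3

after MOV r1, #7: r1=7
after MOV r3, #27: r3=27
after MOV r0, #20: r0=20
after MOV r5, #16: r5=16
after MUL r5, r5, #13: r5=16*13=208
CMP r0, #9  (cmp 20,9)
BEQ L2: not taken
after MUL r0, r3, r5: r0=27*208=5616
after MUL r0, r1, r3: r0=7*27=189
after XOR r5, r5, r1: r5=208^7=215
after LSR r0, r1, #1: r0=7>>1=3
halt.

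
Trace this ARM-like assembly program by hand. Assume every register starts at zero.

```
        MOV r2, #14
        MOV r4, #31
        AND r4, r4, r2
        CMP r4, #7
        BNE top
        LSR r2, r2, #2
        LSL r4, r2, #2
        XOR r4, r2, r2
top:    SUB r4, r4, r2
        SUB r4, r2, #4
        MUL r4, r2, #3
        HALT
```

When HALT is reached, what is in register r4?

after MOV r2, #14: r2=14
after MOV r4, #31: r4=31
after AND r4, r4, r2: r4=31&14=14
CMP r4, #7  (cmp 14,7)
BNE top: taken
after SUB r4, r4, r2: r4=14-14=0
after SUB r4, r2, #4: r4=14-4=10
after MUL r4, r2, #3: r4=14*3=42
halt.

42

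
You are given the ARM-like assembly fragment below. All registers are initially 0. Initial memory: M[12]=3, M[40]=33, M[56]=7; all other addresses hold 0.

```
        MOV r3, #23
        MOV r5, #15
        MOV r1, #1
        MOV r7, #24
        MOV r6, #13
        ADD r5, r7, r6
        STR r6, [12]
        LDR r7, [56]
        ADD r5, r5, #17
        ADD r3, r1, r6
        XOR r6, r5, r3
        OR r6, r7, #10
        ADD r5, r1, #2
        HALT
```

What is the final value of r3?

14

after MOV r3, #23: r3=23
after MOV r5, #15: r5=15
after MOV r1, #1: r1=1
after MOV r7, #24: r7=24
after MOV r6, #13: r6=13
after ADD r5, r7, r6: r5=24+13=37
STR r6, [12] → M[12]=13
after LDR r7, [56]: r7=M[56]=7
after ADD r5, r5, #17: r5=37+17=54
after ADD r3, r1, r6: r3=1+13=14
after XOR r6, r5, r3: r6=54^14=56
after OR r6, r7, #10: r6=7|10=15
after ADD r5, r1, #2: r5=1+2=3
halt.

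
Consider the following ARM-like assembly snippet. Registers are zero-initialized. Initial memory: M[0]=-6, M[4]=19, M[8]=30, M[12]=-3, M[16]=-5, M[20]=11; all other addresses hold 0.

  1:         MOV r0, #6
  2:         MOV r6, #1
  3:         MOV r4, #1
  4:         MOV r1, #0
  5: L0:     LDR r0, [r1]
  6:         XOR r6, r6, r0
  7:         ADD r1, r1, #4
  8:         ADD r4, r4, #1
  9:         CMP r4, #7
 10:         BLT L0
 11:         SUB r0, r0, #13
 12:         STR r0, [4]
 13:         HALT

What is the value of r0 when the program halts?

after MOV r0, #6: r0=6
after MOV r6, #1: r6=1
after MOV r4, #1: r4=1
after MOV r1, #0: r1=0
after LDR r0, [r1]: r0=M[0]=-6
after XOR r6, r6, r0: r6=1^(-6)=-5
after ADD r1, r1, #4: r1=0+4=4
after ADD r4, r4, #1: r4=1+1=2
CMP r4, #7  (cmp 2,7)
BLT L0: taken
after LDR r0, [r1]: r0=M[4]=19
after XOR r6, r6, r0: r6=(-5)^19=-24
after ADD r1, r1, #4: r1=4+4=8
after ADD r4, r4, #1: r4=2+1=3
CMP r4, #7  (cmp 3,7)
BLT L0: taken
after LDR r0, [r1]: r0=M[8]=30
after XOR r6, r6, r0: r6=(-24)^30=-10
after ADD r1, r1, #4: r1=8+4=12
after ADD r4, r4, #1: r4=3+1=4
CMP r4, #7  (cmp 4,7)
BLT L0: taken
after LDR r0, [r1]: r0=M[12]=-3
after XOR r6, r6, r0: r6=(-10)^(-3)=11
after ADD r1, r1, #4: r1=12+4=16
after ADD r4, r4, #1: r4=4+1=5
CMP r4, #7  (cmp 5,7)
BLT L0: taken
after LDR r0, [r1]: r0=M[16]=-5
after XOR r6, r6, r0: r6=11^(-5)=-16
after ADD r1, r1, #4: r1=16+4=20
after ADD r4, r4, #1: r4=5+1=6
CMP r4, #7  (cmp 6,7)
BLT L0: taken
after LDR r0, [r1]: r0=M[20]=11
after XOR r6, r6, r0: r6=(-16)^11=-5
after ADD r1, r1, #4: r1=20+4=24
after ADD r4, r4, #1: r4=6+1=7
CMP r4, #7  (cmp 7,7)
BLT L0: not taken
after SUB r0, r0, #13: r0=11-13=-2
STR r0, [4] → M[4]=-2
halt.

-2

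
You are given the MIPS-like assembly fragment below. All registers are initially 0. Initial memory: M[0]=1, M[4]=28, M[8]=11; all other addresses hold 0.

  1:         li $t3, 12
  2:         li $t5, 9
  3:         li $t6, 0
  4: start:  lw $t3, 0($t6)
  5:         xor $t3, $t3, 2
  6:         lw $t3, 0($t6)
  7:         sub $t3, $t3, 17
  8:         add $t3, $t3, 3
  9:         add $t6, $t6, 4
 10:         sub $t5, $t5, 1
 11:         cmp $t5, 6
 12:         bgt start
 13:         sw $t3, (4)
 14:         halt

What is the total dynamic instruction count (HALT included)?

32

li $t3, 12 → $t3=12
li $t5, 9 → $t5=9
li $t6, 0 → $t6=0
lw $t3, 0($t6) → $t3=M[0]=1
xor $t3, $t3, 2 → $t3=1^2=3
lw $t3, 0($t6) → $t3=M[0]=1
sub $t3, $t3, 17 → $t3=1-17=-16
add $t3, $t3, 3 → $t3=(-16)+3=-13
add $t6, $t6, 4 → $t6=0+4=4
sub $t5, $t5, 1 → $t5=9-1=8
cmp $t5, 6  (cmp 8,6)
bgt start: taken
lw $t3, 0($t6) → $t3=M[4]=28
xor $t3, $t3, 2 → $t3=28^2=30
lw $t3, 0($t6) → $t3=M[4]=28
sub $t3, $t3, 17 → $t3=28-17=11
add $t3, $t3, 3 → $t3=11+3=14
add $t6, $t6, 4 → $t6=4+4=8
sub $t5, $t5, 1 → $t5=8-1=7
cmp $t5, 6  (cmp 7,6)
bgt start: taken
lw $t3, 0($t6) → $t3=M[8]=11
xor $t3, $t3, 2 → $t3=11^2=9
lw $t3, 0($t6) → $t3=M[8]=11
sub $t3, $t3, 17 → $t3=11-17=-6
add $t3, $t3, 3 → $t3=(-6)+3=-3
add $t6, $t6, 4 → $t6=8+4=12
sub $t5, $t5, 1 → $t5=7-1=6
cmp $t5, 6  (cmp 6,6)
bgt start: not taken
sw $t3, (4) → M[4]=-3
halt.
Total executed instructions: 32.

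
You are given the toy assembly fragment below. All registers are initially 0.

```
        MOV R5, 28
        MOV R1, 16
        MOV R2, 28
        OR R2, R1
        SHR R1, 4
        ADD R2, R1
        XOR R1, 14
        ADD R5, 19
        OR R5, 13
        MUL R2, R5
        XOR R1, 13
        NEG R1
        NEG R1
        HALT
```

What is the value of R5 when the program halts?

MOV R5, 28 → R5=28
MOV R1, 16 → R1=16
MOV R2, 28 → R2=28
OR R2, R1 → R2=28|16=28
SHR R1, 4 → R1=16>>4=1
ADD R2, R1 → R2=28+1=29
XOR R1, 14 → R1=1^14=15
ADD R5, 19 → R5=28+19=47
OR R5, 13 → R5=47|13=47
MUL R2, R5 → R2=29*47=1363
XOR R1, 13 → R1=15^13=2
NEG R1 → R1=-(2)=-2
NEG R1 → R1=-(-2)=2
halt.

47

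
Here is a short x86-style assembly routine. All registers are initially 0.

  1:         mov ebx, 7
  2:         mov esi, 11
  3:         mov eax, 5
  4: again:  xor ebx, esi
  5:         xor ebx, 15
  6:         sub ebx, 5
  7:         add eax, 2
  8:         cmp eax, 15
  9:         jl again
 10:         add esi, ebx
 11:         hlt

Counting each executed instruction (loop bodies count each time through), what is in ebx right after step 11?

mov ebx, 7 → ebx=7
mov esi, 11 → esi=11
mov eax, 5 → eax=5
xor ebx, esi → ebx=7^11=12
xor ebx, 15 → ebx=12^15=3
sub ebx, 5 → ebx=3-5=-2
add eax, 2 → eax=5+2=7
cmp eax, 15  (cmp 7,15)
jl again: taken
xor ebx, esi → ebx=(-2)^11=-11
xor ebx, 15 → ebx=(-11)^15=-6
After step 11: ebx = -6.

-6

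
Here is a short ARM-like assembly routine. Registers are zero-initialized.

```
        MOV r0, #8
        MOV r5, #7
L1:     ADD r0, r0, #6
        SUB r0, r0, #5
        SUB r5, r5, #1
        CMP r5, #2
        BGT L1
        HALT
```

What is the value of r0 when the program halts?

MOV r0, #8 → r0=8
MOV r5, #7 → r5=7
ADD r0, r0, #6 → r0=8+6=14
SUB r0, r0, #5 → r0=14-5=9
SUB r5, r5, #1 → r5=7-1=6
CMP r5, #2  (cmp 6,2)
BGT L1: taken
ADD r0, r0, #6 → r0=9+6=15
SUB r0, r0, #5 → r0=15-5=10
SUB r5, r5, #1 → r5=6-1=5
CMP r5, #2  (cmp 5,2)
BGT L1: taken
ADD r0, r0, #6 → r0=10+6=16
SUB r0, r0, #5 → r0=16-5=11
SUB r5, r5, #1 → r5=5-1=4
CMP r5, #2  (cmp 4,2)
BGT L1: taken
ADD r0, r0, #6 → r0=11+6=17
SUB r0, r0, #5 → r0=17-5=12
SUB r5, r5, #1 → r5=4-1=3
CMP r5, #2  (cmp 3,2)
BGT L1: taken
ADD r0, r0, #6 → r0=12+6=18
SUB r0, r0, #5 → r0=18-5=13
SUB r5, r5, #1 → r5=3-1=2
CMP r5, #2  (cmp 2,2)
BGT L1: not taken
halt.

13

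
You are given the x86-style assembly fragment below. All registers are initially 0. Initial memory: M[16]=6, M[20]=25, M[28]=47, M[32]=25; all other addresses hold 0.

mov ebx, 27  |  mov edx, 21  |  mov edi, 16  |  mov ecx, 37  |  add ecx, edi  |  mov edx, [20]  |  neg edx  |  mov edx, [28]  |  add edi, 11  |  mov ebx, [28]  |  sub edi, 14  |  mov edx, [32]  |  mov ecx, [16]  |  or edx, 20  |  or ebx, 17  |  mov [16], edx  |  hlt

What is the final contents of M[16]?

ebx=27
edx=21
edi=16
ecx=37
ecx=37+16=53
edx=M[20]=25
edx=-(25)=-25
edx=M[28]=47
edi=16+11=27
ebx=M[28]=47
edi=27-14=13
edx=M[32]=25
ecx=M[16]=6
edx=25|20=29
ebx=47|17=63
mov [16], edx → M[16]=29
halt.

29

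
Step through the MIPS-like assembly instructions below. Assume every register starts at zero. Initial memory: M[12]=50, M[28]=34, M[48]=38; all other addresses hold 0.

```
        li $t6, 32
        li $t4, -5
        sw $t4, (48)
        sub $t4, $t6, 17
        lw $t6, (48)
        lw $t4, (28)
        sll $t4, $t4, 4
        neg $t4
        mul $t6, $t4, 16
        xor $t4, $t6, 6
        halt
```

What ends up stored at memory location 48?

-5

$t6=32
$t4=-5
sw $t4, (48) → M[48]=-5
$t4=32-17=15
$t6=M[48]=-5
$t4=M[28]=34
$t4=34<<4=544
$t4=-(544)=-544
$t6=(-544)*16=-8704
$t4=(-8704)^6=-8698
halt.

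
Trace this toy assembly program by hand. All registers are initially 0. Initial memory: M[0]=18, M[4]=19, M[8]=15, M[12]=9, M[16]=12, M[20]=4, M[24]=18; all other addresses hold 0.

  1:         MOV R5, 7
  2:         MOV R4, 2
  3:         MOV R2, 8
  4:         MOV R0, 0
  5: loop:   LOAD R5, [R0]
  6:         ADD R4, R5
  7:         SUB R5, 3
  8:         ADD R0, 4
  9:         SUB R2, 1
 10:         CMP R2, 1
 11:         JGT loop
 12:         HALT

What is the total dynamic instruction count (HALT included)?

54

after MOV R5, 7: R5=7
after MOV R4, 2: R4=2
after MOV R2, 8: R2=8
after MOV R0, 0: R0=0
after LOAD R5, [R0]: R5=M[0]=18
after ADD R4, R5: R4=2+18=20
after SUB R5, 3: R5=18-3=15
after ADD R0, 4: R0=0+4=4
after SUB R2, 1: R2=8-1=7
CMP R2, 1  (cmp 7,1)
JGT loop: taken
after LOAD R5, [R0]: R5=M[4]=19
after ADD R4, R5: R4=20+19=39
after SUB R5, 3: R5=19-3=16
after ADD R0, 4: R0=4+4=8
after SUB R2, 1: R2=7-1=6
CMP R2, 1  (cmp 6,1)
JGT loop: taken
after LOAD R5, [R0]: R5=M[8]=15
after ADD R4, R5: R4=39+15=54
after SUB R5, 3: R5=15-3=12
after ADD R0, 4: R0=8+4=12
after SUB R2, 1: R2=6-1=5
CMP R2, 1  (cmp 5,1)
JGT loop: taken
after LOAD R5, [R0]: R5=M[12]=9
after ADD R4, R5: R4=54+9=63
after SUB R5, 3: R5=9-3=6
after ADD R0, 4: R0=12+4=16
after SUB R2, 1: R2=5-1=4
CMP R2, 1  (cmp 4,1)
JGT loop: taken
after LOAD R5, [R0]: R5=M[16]=12
after ADD R4, R5: R4=63+12=75
after SUB R5, 3: R5=12-3=9
after ADD R0, 4: R0=16+4=20
after SUB R2, 1: R2=4-1=3
CMP R2, 1  (cmp 3,1)
JGT loop: taken
after LOAD R5, [R0]: R5=M[20]=4
after ADD R4, R5: R4=75+4=79
after SUB R5, 3: R5=4-3=1
after ADD R0, 4: R0=20+4=24
after SUB R2, 1: R2=3-1=2
CMP R2, 1  (cmp 2,1)
JGT loop: taken
after LOAD R5, [R0]: R5=M[24]=18
after ADD R4, R5: R4=79+18=97
after SUB R5, 3: R5=18-3=15
after ADD R0, 4: R0=24+4=28
after SUB R2, 1: R2=2-1=1
CMP R2, 1  (cmp 1,1)
JGT loop: not taken
halt.
Total executed instructions: 54.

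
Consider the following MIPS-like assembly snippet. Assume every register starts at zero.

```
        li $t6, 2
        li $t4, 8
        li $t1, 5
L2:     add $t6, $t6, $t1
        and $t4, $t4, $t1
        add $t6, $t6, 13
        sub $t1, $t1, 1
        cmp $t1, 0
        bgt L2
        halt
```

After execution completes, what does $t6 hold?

82

after li $t6, 2: $t6=2
after li $t4, 8: $t4=8
after li $t1, 5: $t1=5
after add $t6, $t6, $t1: $t6=2+5=7
after and $t4, $t4, $t1: $t4=8&5=0
after add $t6, $t6, 13: $t6=7+13=20
after sub $t1, $t1, 1: $t1=5-1=4
cmp $t1, 0  (cmp 4,0)
bgt L2: taken
after add $t6, $t6, $t1: $t6=20+4=24
after and $t4, $t4, $t1: $t4=0&4=0
after add $t6, $t6, 13: $t6=24+13=37
after sub $t1, $t1, 1: $t1=4-1=3
cmp $t1, 0  (cmp 3,0)
bgt L2: taken
after add $t6, $t6, $t1: $t6=37+3=40
after and $t4, $t4, $t1: $t4=0&3=0
after add $t6, $t6, 13: $t6=40+13=53
after sub $t1, $t1, 1: $t1=3-1=2
cmp $t1, 0  (cmp 2,0)
bgt L2: taken
after add $t6, $t6, $t1: $t6=53+2=55
after and $t4, $t4, $t1: $t4=0&2=0
after add $t6, $t6, 13: $t6=55+13=68
after sub $t1, $t1, 1: $t1=2-1=1
cmp $t1, 0  (cmp 1,0)
bgt L2: taken
after add $t6, $t6, $t1: $t6=68+1=69
after and $t4, $t4, $t1: $t4=0&1=0
after add $t6, $t6, 13: $t6=69+13=82
after sub $t1, $t1, 1: $t1=1-1=0
cmp $t1, 0  (cmp 0,0)
bgt L2: not taken
halt.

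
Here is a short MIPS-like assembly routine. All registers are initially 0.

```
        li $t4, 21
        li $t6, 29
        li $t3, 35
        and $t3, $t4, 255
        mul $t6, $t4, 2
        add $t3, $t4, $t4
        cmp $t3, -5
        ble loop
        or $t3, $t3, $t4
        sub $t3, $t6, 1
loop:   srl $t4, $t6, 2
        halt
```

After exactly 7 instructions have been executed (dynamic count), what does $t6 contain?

42

after li $t4, 21: $t4=21
after li $t6, 29: $t6=29
after li $t3, 35: $t3=35
after and $t3, $t4, 255: $t3=21&255=21
after mul $t6, $t4, 2: $t6=21*2=42
after add $t3, $t4, $t4: $t3=21+21=42
cmp $t3, -5  (cmp 42,-5)
After step 7: $t6 = 42.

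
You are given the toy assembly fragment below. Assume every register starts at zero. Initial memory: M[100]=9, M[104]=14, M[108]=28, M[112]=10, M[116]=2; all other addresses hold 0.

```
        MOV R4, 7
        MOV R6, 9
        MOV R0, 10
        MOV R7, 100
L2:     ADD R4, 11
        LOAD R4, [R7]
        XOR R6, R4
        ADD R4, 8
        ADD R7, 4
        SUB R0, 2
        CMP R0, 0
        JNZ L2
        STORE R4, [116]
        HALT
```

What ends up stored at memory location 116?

after MOV R4, 7: R4=7
after MOV R6, 9: R6=9
after MOV R0, 10: R0=10
after MOV R7, 100: R7=100
after ADD R4, 11: R4=7+11=18
after LOAD R4, [R7]: R4=M[100]=9
after XOR R6, R4: R6=9^9=0
after ADD R4, 8: R4=9+8=17
after ADD R7, 4: R7=100+4=104
after SUB R0, 2: R0=10-2=8
CMP R0, 0  (cmp 8,0)
JNZ L2: taken
after ADD R4, 11: R4=17+11=28
after LOAD R4, [R7]: R4=M[104]=14
after XOR R6, R4: R6=0^14=14
after ADD R4, 8: R4=14+8=22
after ADD R7, 4: R7=104+4=108
after SUB R0, 2: R0=8-2=6
CMP R0, 0  (cmp 6,0)
JNZ L2: taken
after ADD R4, 11: R4=22+11=33
after LOAD R4, [R7]: R4=M[108]=28
after XOR R6, R4: R6=14^28=18
after ADD R4, 8: R4=28+8=36
after ADD R7, 4: R7=108+4=112
after SUB R0, 2: R0=6-2=4
CMP R0, 0  (cmp 4,0)
JNZ L2: taken
after ADD R4, 11: R4=36+11=47
after LOAD R4, [R7]: R4=M[112]=10
after XOR R6, R4: R6=18^10=24
after ADD R4, 8: R4=10+8=18
after ADD R7, 4: R7=112+4=116
after SUB R0, 2: R0=4-2=2
CMP R0, 0  (cmp 2,0)
JNZ L2: taken
after ADD R4, 11: R4=18+11=29
after LOAD R4, [R7]: R4=M[116]=2
after XOR R6, R4: R6=24^2=26
after ADD R4, 8: R4=2+8=10
after ADD R7, 4: R7=116+4=120
after SUB R0, 2: R0=2-2=0
CMP R0, 0  (cmp 0,0)
JNZ L2: not taken
STORE R4, [116] → M[116]=10
halt.

10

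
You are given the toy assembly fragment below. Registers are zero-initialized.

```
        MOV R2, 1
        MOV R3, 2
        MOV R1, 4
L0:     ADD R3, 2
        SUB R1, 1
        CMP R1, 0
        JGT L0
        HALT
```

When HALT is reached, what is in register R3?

R2=1
R3=2
R1=4
R3=2+2=4
R1=4-1=3
CMP R1, 0  (cmp 3,0)
JGT L0: taken
R3=4+2=6
R1=3-1=2
CMP R1, 0  (cmp 2,0)
JGT L0: taken
R3=6+2=8
R1=2-1=1
CMP R1, 0  (cmp 1,0)
JGT L0: taken
R3=8+2=10
R1=1-1=0
CMP R1, 0  (cmp 0,0)
JGT L0: not taken
halt.

10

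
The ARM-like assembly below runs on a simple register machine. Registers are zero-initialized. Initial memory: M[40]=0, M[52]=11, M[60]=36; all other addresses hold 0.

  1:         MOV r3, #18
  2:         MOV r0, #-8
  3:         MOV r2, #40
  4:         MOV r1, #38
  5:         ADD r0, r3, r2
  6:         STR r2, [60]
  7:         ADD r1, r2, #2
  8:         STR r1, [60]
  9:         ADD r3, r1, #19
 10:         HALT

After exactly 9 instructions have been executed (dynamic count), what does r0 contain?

58

after MOV r3, #18: r3=18
after MOV r0, #-8: r0=-8
after MOV r2, #40: r2=40
after MOV r1, #38: r1=38
after ADD r0, r3, r2: r0=18+40=58
STR r2, [60] → M[60]=40
after ADD r1, r2, #2: r1=40+2=42
STR r1, [60] → M[60]=42
after ADD r3, r1, #19: r3=42+19=61
After step 9: r0 = 58.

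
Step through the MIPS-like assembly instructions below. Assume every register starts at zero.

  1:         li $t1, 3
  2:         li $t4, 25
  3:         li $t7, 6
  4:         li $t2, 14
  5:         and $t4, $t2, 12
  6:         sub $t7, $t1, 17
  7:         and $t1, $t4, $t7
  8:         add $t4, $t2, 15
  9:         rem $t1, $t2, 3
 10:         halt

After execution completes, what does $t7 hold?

$t1=3
$t4=25
$t7=6
$t2=14
$t4=14&12=12
$t7=3-17=-14
$t1=12&(-14)=0
$t4=14+15=29
$t1=14%3=2
halt.

-14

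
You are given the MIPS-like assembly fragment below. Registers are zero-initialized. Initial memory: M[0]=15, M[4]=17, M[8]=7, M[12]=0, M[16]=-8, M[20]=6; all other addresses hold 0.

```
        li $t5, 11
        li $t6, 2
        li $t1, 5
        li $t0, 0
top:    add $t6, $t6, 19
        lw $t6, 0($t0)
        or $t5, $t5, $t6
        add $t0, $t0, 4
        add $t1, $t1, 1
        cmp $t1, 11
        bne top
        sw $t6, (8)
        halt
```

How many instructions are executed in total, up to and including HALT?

48

li $t5, 11 → $t5=11
li $t6, 2 → $t6=2
li $t1, 5 → $t1=5
li $t0, 0 → $t0=0
add $t6, $t6, 19 → $t6=2+19=21
lw $t6, 0($t0) → $t6=M[0]=15
or $t5, $t5, $t6 → $t5=11|15=15
add $t0, $t0, 4 → $t0=0+4=4
add $t1, $t1, 1 → $t1=5+1=6
cmp $t1, 11  (cmp 6,11)
bne top: taken
add $t6, $t6, 19 → $t6=15+19=34
lw $t6, 0($t0) → $t6=M[4]=17
or $t5, $t5, $t6 → $t5=15|17=31
add $t0, $t0, 4 → $t0=4+4=8
add $t1, $t1, 1 → $t1=6+1=7
cmp $t1, 11  (cmp 7,11)
bne top: taken
add $t6, $t6, 19 → $t6=17+19=36
lw $t6, 0($t0) → $t6=M[8]=7
or $t5, $t5, $t6 → $t5=31|7=31
add $t0, $t0, 4 → $t0=8+4=12
add $t1, $t1, 1 → $t1=7+1=8
cmp $t1, 11  (cmp 8,11)
bne top: taken
add $t6, $t6, 19 → $t6=7+19=26
lw $t6, 0($t0) → $t6=M[12]=0
or $t5, $t5, $t6 → $t5=31|0=31
add $t0, $t0, 4 → $t0=12+4=16
add $t1, $t1, 1 → $t1=8+1=9
cmp $t1, 11  (cmp 9,11)
bne top: taken
add $t6, $t6, 19 → $t6=0+19=19
lw $t6, 0($t0) → $t6=M[16]=-8
or $t5, $t5, $t6 → $t5=31|(-8)=-1
add $t0, $t0, 4 → $t0=16+4=20
add $t1, $t1, 1 → $t1=9+1=10
cmp $t1, 11  (cmp 10,11)
bne top: taken
add $t6, $t6, 19 → $t6=(-8)+19=11
lw $t6, 0($t0) → $t6=M[20]=6
or $t5, $t5, $t6 → $t5=(-1)|6=-1
add $t0, $t0, 4 → $t0=20+4=24
add $t1, $t1, 1 → $t1=10+1=11
cmp $t1, 11  (cmp 11,11)
bne top: not taken
sw $t6, (8) → M[8]=6
halt.
Total executed instructions: 48.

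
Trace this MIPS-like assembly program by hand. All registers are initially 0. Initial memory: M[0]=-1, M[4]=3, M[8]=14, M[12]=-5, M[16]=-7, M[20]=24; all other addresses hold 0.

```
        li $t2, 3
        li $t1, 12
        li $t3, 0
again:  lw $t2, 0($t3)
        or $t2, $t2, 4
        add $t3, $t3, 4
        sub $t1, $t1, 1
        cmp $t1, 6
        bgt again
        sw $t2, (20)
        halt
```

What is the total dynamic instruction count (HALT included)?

after li $t2, 3: $t2=3
after li $t1, 12: $t1=12
after li $t3, 0: $t3=0
after lw $t2, 0($t3): $t2=M[0]=-1
after or $t2, $t2, 4: $t2=(-1)|4=-1
after add $t3, $t3, 4: $t3=0+4=4
after sub $t1, $t1, 1: $t1=12-1=11
cmp $t1, 6  (cmp 11,6)
bgt again: taken
after lw $t2, 0($t3): $t2=M[4]=3
after or $t2, $t2, 4: $t2=3|4=7
after add $t3, $t3, 4: $t3=4+4=8
after sub $t1, $t1, 1: $t1=11-1=10
cmp $t1, 6  (cmp 10,6)
bgt again: taken
after lw $t2, 0($t3): $t2=M[8]=14
after or $t2, $t2, 4: $t2=14|4=14
after add $t3, $t3, 4: $t3=8+4=12
after sub $t1, $t1, 1: $t1=10-1=9
cmp $t1, 6  (cmp 9,6)
bgt again: taken
after lw $t2, 0($t3): $t2=M[12]=-5
after or $t2, $t2, 4: $t2=(-5)|4=-1
after add $t3, $t3, 4: $t3=12+4=16
after sub $t1, $t1, 1: $t1=9-1=8
cmp $t1, 6  (cmp 8,6)
bgt again: taken
after lw $t2, 0($t3): $t2=M[16]=-7
after or $t2, $t2, 4: $t2=(-7)|4=-3
after add $t3, $t3, 4: $t3=16+4=20
after sub $t1, $t1, 1: $t1=8-1=7
cmp $t1, 6  (cmp 7,6)
bgt again: taken
after lw $t2, 0($t3): $t2=M[20]=24
after or $t2, $t2, 4: $t2=24|4=28
after add $t3, $t3, 4: $t3=20+4=24
after sub $t1, $t1, 1: $t1=7-1=6
cmp $t1, 6  (cmp 6,6)
bgt again: not taken
sw $t2, (20) → M[20]=28
halt.
Total executed instructions: 41.

41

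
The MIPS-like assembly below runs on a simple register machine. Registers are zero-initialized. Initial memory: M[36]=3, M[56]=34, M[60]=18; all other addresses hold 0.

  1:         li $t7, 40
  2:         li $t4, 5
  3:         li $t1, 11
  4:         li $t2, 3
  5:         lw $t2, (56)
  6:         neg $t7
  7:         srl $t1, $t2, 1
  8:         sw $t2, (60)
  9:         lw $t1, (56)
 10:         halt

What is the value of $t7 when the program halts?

-40

li $t7, 40 → $t7=40
li $t4, 5 → $t4=5
li $t1, 11 → $t1=11
li $t2, 3 → $t2=3
lw $t2, (56) → $t2=M[56]=34
neg $t7 → $t7=-(40)=-40
srl $t1, $t2, 1 → $t1=34>>1=17
sw $t2, (60) → M[60]=34
lw $t1, (56) → $t1=M[56]=34
halt.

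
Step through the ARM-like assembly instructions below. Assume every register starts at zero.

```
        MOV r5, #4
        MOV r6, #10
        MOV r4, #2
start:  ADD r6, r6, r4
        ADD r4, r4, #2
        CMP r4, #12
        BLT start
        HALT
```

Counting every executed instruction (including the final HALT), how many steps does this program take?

MOV r5, #4 → r5=4
MOV r6, #10 → r6=10
MOV r4, #2 → r4=2
ADD r6, r6, r4 → r6=10+2=12
ADD r4, r4, #2 → r4=2+2=4
CMP r4, #12  (cmp 4,12)
BLT start: taken
ADD r6, r6, r4 → r6=12+4=16
ADD r4, r4, #2 → r4=4+2=6
CMP r4, #12  (cmp 6,12)
BLT start: taken
ADD r6, r6, r4 → r6=16+6=22
ADD r4, r4, #2 → r4=6+2=8
CMP r4, #12  (cmp 8,12)
BLT start: taken
ADD r6, r6, r4 → r6=22+8=30
ADD r4, r4, #2 → r4=8+2=10
CMP r4, #12  (cmp 10,12)
BLT start: taken
ADD r6, r6, r4 → r6=30+10=40
ADD r4, r4, #2 → r4=10+2=12
CMP r4, #12  (cmp 12,12)
BLT start: not taken
halt.
Total executed instructions: 24.

24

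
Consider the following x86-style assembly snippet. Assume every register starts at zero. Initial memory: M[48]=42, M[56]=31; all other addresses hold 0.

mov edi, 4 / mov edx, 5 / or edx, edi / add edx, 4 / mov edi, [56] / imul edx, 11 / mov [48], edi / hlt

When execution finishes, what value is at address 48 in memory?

mov edi, 4 → edi=4
mov edx, 5 → edx=5
or edx, edi → edx=5|4=5
add edx, 4 → edx=5+4=9
mov edi, [56] → edi=M[56]=31
imul edx, 11 → edx=9*11=99
mov [48], edi → M[48]=31
halt.

31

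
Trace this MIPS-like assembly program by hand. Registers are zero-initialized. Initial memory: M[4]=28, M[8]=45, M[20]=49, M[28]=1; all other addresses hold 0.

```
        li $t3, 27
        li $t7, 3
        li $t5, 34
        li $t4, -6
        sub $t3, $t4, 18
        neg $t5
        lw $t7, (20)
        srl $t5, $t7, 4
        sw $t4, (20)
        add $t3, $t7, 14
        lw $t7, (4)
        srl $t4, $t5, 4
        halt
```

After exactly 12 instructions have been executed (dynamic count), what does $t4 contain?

0

$t3=27
$t7=3
$t5=34
$t4=-6
$t3=(-6)-18=-24
$t5=-(34)=-34
$t7=M[20]=49
$t5=49>>4=3
sw $t4, (20) → M[20]=-6
$t3=49+14=63
$t7=M[4]=28
$t4=3>>4=0
After step 12: $t4 = 0.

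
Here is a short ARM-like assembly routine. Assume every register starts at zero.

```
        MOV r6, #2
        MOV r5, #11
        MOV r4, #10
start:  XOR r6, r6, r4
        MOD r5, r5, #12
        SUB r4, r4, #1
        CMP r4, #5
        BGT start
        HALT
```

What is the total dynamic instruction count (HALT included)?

29

r6=2
r5=11
r4=10
r6=2^10=8
r5=11%12=11
r4=10-1=9
CMP r4, #5  (cmp 9,5)
BGT start: taken
r6=8^9=1
r5=11%12=11
r4=9-1=8
CMP r4, #5  (cmp 8,5)
BGT start: taken
r6=1^8=9
r5=11%12=11
r4=8-1=7
CMP r4, #5  (cmp 7,5)
BGT start: taken
r6=9^7=14
r5=11%12=11
r4=7-1=6
CMP r4, #5  (cmp 6,5)
BGT start: taken
r6=14^6=8
r5=11%12=11
r4=6-1=5
CMP r4, #5  (cmp 5,5)
BGT start: not taken
halt.
Total executed instructions: 29.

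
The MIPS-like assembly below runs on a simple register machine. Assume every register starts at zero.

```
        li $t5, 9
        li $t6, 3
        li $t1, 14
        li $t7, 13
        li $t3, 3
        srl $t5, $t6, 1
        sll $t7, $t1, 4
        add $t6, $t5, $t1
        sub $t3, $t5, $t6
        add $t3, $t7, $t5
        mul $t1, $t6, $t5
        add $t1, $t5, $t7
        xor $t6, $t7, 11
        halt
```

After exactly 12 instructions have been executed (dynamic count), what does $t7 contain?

$t5=9
$t6=3
$t1=14
$t7=13
$t3=3
$t5=3>>1=1
$t7=14<<4=224
$t6=1+14=15
$t3=1-15=-14
$t3=224+1=225
$t1=15*1=15
$t1=1+224=225
After step 12: $t7 = 224.

224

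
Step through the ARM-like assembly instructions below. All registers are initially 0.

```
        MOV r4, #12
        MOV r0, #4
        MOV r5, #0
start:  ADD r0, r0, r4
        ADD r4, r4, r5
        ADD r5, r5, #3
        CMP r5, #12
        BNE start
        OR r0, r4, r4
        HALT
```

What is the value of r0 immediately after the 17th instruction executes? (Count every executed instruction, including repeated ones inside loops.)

after MOV r4, #12: r4=12
after MOV r0, #4: r0=4
after MOV r5, #0: r5=0
after ADD r0, r0, r4: r0=4+12=16
after ADD r4, r4, r5: r4=12+0=12
after ADD r5, r5, #3: r5=0+3=3
CMP r5, #12  (cmp 3,12)
BNE start: taken
after ADD r0, r0, r4: r0=16+12=28
after ADD r4, r4, r5: r4=12+3=15
after ADD r5, r5, #3: r5=3+3=6
CMP r5, #12  (cmp 6,12)
BNE start: taken
after ADD r0, r0, r4: r0=28+15=43
after ADD r4, r4, r5: r4=15+6=21
after ADD r5, r5, #3: r5=6+3=9
CMP r5, #12  (cmp 9,12)
After step 17: r0 = 43.

43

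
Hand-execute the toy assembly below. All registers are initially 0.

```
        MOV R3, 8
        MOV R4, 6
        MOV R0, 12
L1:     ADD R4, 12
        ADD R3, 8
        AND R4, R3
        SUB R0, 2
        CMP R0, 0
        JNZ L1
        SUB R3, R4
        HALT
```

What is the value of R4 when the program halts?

56

after MOV R3, 8: R3=8
after MOV R4, 6: R4=6
after MOV R0, 12: R0=12
after ADD R4, 12: R4=6+12=18
after ADD R3, 8: R3=8+8=16
after AND R4, R3: R4=18&16=16
after SUB R0, 2: R0=12-2=10
CMP R0, 0  (cmp 10,0)
JNZ L1: taken
after ADD R4, 12: R4=16+12=28
after ADD R3, 8: R3=16+8=24
after AND R4, R3: R4=28&24=24
after SUB R0, 2: R0=10-2=8
CMP R0, 0  (cmp 8,0)
JNZ L1: taken
after ADD R4, 12: R4=24+12=36
after ADD R3, 8: R3=24+8=32
after AND R4, R3: R4=36&32=32
after SUB R0, 2: R0=8-2=6
CMP R0, 0  (cmp 6,0)
JNZ L1: taken
after ADD R4, 12: R4=32+12=44
after ADD R3, 8: R3=32+8=40
after AND R4, R3: R4=44&40=40
after SUB R0, 2: R0=6-2=4
CMP R0, 0  (cmp 4,0)
JNZ L1: taken
after ADD R4, 12: R4=40+12=52
after ADD R3, 8: R3=40+8=48
after AND R4, R3: R4=52&48=48
after SUB R0, 2: R0=4-2=2
CMP R0, 0  (cmp 2,0)
JNZ L1: taken
after ADD R4, 12: R4=48+12=60
after ADD R3, 8: R3=48+8=56
after AND R4, R3: R4=60&56=56
after SUB R0, 2: R0=2-2=0
CMP R0, 0  (cmp 0,0)
JNZ L1: not taken
after SUB R3, R4: R3=56-56=0
halt.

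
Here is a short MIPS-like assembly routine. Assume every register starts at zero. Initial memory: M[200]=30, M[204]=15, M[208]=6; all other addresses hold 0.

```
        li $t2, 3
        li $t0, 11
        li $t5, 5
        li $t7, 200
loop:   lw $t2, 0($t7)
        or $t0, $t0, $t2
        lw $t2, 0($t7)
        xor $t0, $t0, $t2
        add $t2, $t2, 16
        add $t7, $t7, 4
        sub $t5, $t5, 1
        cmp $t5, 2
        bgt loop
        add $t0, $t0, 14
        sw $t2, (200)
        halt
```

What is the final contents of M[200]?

22

li $t2, 3 → $t2=3
li $t0, 11 → $t0=11
li $t5, 5 → $t5=5
li $t7, 200 → $t7=200
lw $t2, 0($t7) → $t2=M[200]=30
or $t0, $t0, $t2 → $t0=11|30=31
lw $t2, 0($t7) → $t2=M[200]=30
xor $t0, $t0, $t2 → $t0=31^30=1
add $t2, $t2, 16 → $t2=30+16=46
add $t7, $t7, 4 → $t7=200+4=204
sub $t5, $t5, 1 → $t5=5-1=4
cmp $t5, 2  (cmp 4,2)
bgt loop: taken
lw $t2, 0($t7) → $t2=M[204]=15
or $t0, $t0, $t2 → $t0=1|15=15
lw $t2, 0($t7) → $t2=M[204]=15
xor $t0, $t0, $t2 → $t0=15^15=0
add $t2, $t2, 16 → $t2=15+16=31
add $t7, $t7, 4 → $t7=204+4=208
sub $t5, $t5, 1 → $t5=4-1=3
cmp $t5, 2  (cmp 3,2)
bgt loop: taken
lw $t2, 0($t7) → $t2=M[208]=6
or $t0, $t0, $t2 → $t0=0|6=6
lw $t2, 0($t7) → $t2=M[208]=6
xor $t0, $t0, $t2 → $t0=6^6=0
add $t2, $t2, 16 → $t2=6+16=22
add $t7, $t7, 4 → $t7=208+4=212
sub $t5, $t5, 1 → $t5=3-1=2
cmp $t5, 2  (cmp 2,2)
bgt loop: not taken
add $t0, $t0, 14 → $t0=0+14=14
sw $t2, (200) → M[200]=22
halt.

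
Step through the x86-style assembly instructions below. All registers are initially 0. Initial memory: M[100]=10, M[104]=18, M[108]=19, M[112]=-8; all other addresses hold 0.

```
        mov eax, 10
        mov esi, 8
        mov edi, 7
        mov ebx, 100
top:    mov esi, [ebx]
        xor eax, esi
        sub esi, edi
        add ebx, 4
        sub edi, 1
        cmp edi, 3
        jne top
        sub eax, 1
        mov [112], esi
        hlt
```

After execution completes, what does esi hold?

-12

eax=10
esi=8
edi=7
ebx=100
esi=M[100]=10
eax=10^10=0
esi=10-7=3
ebx=100+4=104
edi=7-1=6
cmp edi, 3  (cmp 6,3)
jne top: taken
esi=M[104]=18
eax=0^18=18
esi=18-6=12
ebx=104+4=108
edi=6-1=5
cmp edi, 3  (cmp 5,3)
jne top: taken
esi=M[108]=19
eax=18^19=1
esi=19-5=14
ebx=108+4=112
edi=5-1=4
cmp edi, 3  (cmp 4,3)
jne top: taken
esi=M[112]=-8
eax=1^(-8)=-7
esi=(-8)-4=-12
ebx=112+4=116
edi=4-1=3
cmp edi, 3  (cmp 3,3)
jne top: not taken
eax=(-7)-1=-8
mov [112], esi → M[112]=-12
halt.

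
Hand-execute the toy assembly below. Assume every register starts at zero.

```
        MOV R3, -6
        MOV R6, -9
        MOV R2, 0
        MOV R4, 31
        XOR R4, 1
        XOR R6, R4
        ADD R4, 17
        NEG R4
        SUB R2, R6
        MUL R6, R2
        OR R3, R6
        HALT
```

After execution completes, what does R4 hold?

-47

R3=-6
R6=-9
R2=0
R4=31
R4=31^1=30
R6=(-9)^30=-23
R4=30+17=47
R4=-(47)=-47
R2=0-(-23)=23
R6=(-23)*23=-529
R3=(-6)|(-529)=-1
halt.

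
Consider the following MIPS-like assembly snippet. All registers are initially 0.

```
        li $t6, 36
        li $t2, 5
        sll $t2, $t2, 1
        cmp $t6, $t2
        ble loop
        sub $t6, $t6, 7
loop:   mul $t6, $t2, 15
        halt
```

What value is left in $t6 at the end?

150

li $t6, 36 → $t6=36
li $t2, 5 → $t2=5
sll $t2, $t2, 1 → $t2=5<<1=10
cmp $t6, $t2  (cmp 36,10)
ble loop: not taken
sub $t6, $t6, 7 → $t6=36-7=29
mul $t6, $t2, 15 → $t6=10*15=150
halt.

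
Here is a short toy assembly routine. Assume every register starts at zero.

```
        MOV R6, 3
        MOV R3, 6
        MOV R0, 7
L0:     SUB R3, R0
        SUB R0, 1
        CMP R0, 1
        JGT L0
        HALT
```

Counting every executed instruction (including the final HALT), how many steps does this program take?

after MOV R6, 3: R6=3
after MOV R3, 6: R3=6
after MOV R0, 7: R0=7
after SUB R3, R0: R3=6-7=-1
after SUB R0, 1: R0=7-1=6
CMP R0, 1  (cmp 6,1)
JGT L0: taken
after SUB R3, R0: R3=(-1)-6=-7
after SUB R0, 1: R0=6-1=5
CMP R0, 1  (cmp 5,1)
JGT L0: taken
after SUB R3, R0: R3=(-7)-5=-12
after SUB R0, 1: R0=5-1=4
CMP R0, 1  (cmp 4,1)
JGT L0: taken
after SUB R3, R0: R3=(-12)-4=-16
after SUB R0, 1: R0=4-1=3
CMP R0, 1  (cmp 3,1)
JGT L0: taken
after SUB R3, R0: R3=(-16)-3=-19
after SUB R0, 1: R0=3-1=2
CMP R0, 1  (cmp 2,1)
JGT L0: taken
after SUB R3, R0: R3=(-19)-2=-21
after SUB R0, 1: R0=2-1=1
CMP R0, 1  (cmp 1,1)
JGT L0: not taken
halt.
Total executed instructions: 28.

28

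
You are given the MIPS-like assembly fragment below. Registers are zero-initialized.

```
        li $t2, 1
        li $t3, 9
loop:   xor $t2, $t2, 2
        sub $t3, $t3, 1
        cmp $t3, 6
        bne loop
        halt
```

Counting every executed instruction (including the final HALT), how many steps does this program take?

15

li $t2, 1 → $t2=1
li $t3, 9 → $t3=9
xor $t2, $t2, 2 → $t2=1^2=3
sub $t3, $t3, 1 → $t3=9-1=8
cmp $t3, 6  (cmp 8,6)
bne loop: taken
xor $t2, $t2, 2 → $t2=3^2=1
sub $t3, $t3, 1 → $t3=8-1=7
cmp $t3, 6  (cmp 7,6)
bne loop: taken
xor $t2, $t2, 2 → $t2=1^2=3
sub $t3, $t3, 1 → $t3=7-1=6
cmp $t3, 6  (cmp 6,6)
bne loop: not taken
halt.
Total executed instructions: 15.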